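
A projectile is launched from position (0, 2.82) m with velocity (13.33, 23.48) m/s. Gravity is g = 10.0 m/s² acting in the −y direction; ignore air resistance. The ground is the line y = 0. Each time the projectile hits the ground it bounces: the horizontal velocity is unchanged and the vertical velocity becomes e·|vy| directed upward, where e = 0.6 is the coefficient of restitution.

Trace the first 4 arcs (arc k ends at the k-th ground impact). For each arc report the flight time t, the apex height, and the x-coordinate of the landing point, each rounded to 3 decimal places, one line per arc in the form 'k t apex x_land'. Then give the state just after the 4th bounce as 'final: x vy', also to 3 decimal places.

1 4.813 30.386 64.160
2 2.958 10.939 103.593
3 1.775 3.938 127.252
4 1.065 1.418 141.448
final: 141.448 3.195

Arc 1: start y=2.820, vy=23.480 → t=4.813, apex=30.386, x_land=64.160, impact vy=-24.652
  bounce: vy ← 0.6·24.652 = 14.791
Arc 2: start y=0.000, vy=14.791 → t=2.958, apex=10.939, x_land=103.593, impact vy=-14.791
  bounce: vy ← 0.6·14.791 = 8.875
Arc 3: start y=0.000, vy=8.875 → t=1.775, apex=3.938, x_land=127.252, impact vy=-8.875
  bounce: vy ← 0.6·8.875 = 5.325
Arc 4: start y=0.000, vy=5.325 → t=1.065, apex=1.418, x_land=141.448, impact vy=-5.325
  bounce: vy ← 0.6·5.325 = 3.195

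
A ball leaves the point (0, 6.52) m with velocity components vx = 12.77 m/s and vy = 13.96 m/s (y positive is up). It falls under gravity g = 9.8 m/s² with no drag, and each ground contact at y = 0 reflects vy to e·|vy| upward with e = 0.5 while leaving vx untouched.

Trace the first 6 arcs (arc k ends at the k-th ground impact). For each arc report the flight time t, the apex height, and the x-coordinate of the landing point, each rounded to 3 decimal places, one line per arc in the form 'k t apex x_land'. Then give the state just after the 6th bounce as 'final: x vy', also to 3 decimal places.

1 3.257 16.463 41.598
2 1.833 4.116 65.005
3 0.916 1.029 76.708
4 0.458 0.257 82.560
5 0.229 0.064 85.486
6 0.115 0.016 86.949
final: 86.949 0.281

Arc 1: start y=6.520, vy=13.960 → t=3.257, apex=16.463, x_land=41.598, impact vy=-17.963
  bounce: vy ← 0.5·17.963 = 8.982
Arc 2: start y=0.000, vy=8.982 → t=1.833, apex=4.116, x_land=65.005, impact vy=-8.982
  bounce: vy ← 0.5·8.982 = 4.491
Arc 3: start y=0.000, vy=4.491 → t=0.916, apex=1.029, x_land=76.708, impact vy=-4.491
  bounce: vy ← 0.5·4.491 = 2.245
Arc 4: start y=0.000, vy=2.245 → t=0.458, apex=0.257, x_land=82.560, impact vy=-2.245
  bounce: vy ← 0.5·2.245 = 1.123
Arc 5: start y=0.000, vy=1.123 → t=0.229, apex=0.064, x_land=85.486, impact vy=-1.123
  bounce: vy ← 0.5·1.123 = 0.561
Arc 6: start y=0.000, vy=0.561 → t=0.115, apex=0.016, x_land=86.949, impact vy=-0.561
  bounce: vy ← 0.5·0.561 = 0.281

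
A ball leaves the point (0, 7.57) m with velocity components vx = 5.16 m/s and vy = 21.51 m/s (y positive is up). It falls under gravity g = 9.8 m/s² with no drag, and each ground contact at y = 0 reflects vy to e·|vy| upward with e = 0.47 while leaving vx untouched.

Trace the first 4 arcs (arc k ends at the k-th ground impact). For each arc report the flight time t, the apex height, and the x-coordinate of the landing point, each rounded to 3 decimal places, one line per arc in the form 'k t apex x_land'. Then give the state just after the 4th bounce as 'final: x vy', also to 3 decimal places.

1 4.717 31.176 24.341
2 2.371 6.887 36.576
3 1.114 1.521 42.326
4 0.524 0.336 45.029
final: 45.029 1.206

Arc 1: start y=7.570, vy=21.510 → t=4.717, apex=31.176, x_land=24.341, impact vy=-24.719
  bounce: vy ← 0.47·24.719 = 11.618
Arc 2: start y=0.000, vy=11.618 → t=2.371, apex=6.887, x_land=36.576, impact vy=-11.618
  bounce: vy ← 0.47·11.618 = 5.461
Arc 3: start y=0.000, vy=5.461 → t=1.114, apex=1.521, x_land=42.326, impact vy=-5.461
  bounce: vy ← 0.47·5.461 = 2.566
Arc 4: start y=0.000, vy=2.566 → t=0.524, apex=0.336, x_land=45.029, impact vy=-2.566
  bounce: vy ← 0.47·2.566 = 1.206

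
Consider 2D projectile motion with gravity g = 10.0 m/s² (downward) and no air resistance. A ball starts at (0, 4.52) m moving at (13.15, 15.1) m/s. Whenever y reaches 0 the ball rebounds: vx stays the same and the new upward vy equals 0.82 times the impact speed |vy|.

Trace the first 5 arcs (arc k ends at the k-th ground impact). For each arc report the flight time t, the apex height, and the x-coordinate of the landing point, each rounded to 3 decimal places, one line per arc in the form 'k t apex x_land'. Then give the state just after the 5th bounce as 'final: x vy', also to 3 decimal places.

1 3.294 15.920 43.321
2 2.926 10.705 81.804
3 2.400 7.198 113.360
4 1.968 4.840 139.235
5 1.614 3.254 160.453
final: 160.453 6.615

Arc 1: start y=4.520, vy=15.100 → t=3.294, apex=15.920, x_land=43.321, impact vy=-17.844
  bounce: vy ← 0.82·17.844 = 14.632
Arc 2: start y=0.000, vy=14.632 → t=2.926, apex=10.705, x_land=81.804, impact vy=-14.632
  bounce: vy ← 0.82·14.632 = 11.998
Arc 3: start y=0.000, vy=11.998 → t=2.400, apex=7.198, x_land=113.360, impact vy=-11.998
  bounce: vy ← 0.82·11.998 = 9.839
Arc 4: start y=0.000, vy=9.839 → t=1.968, apex=4.840, x_land=139.235, impact vy=-9.839
  bounce: vy ← 0.82·9.839 = 8.068
Arc 5: start y=0.000, vy=8.068 → t=1.614, apex=3.254, x_land=160.453, impact vy=-8.068
  bounce: vy ← 0.82·8.068 = 6.615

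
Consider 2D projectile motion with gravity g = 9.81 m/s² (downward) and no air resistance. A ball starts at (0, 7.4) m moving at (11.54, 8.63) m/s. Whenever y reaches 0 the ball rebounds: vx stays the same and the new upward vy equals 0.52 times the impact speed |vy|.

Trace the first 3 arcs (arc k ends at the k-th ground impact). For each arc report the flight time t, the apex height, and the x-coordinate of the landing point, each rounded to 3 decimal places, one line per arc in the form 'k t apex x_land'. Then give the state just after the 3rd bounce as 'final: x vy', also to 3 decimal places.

1 2.391 11.196 27.587
2 1.571 3.027 45.719
3 0.817 0.819 55.148
final: 55.148 2.084

Arc 1: start y=7.400, vy=8.630 → t=2.391, apex=11.196, x_land=27.587, impact vy=-14.821
  bounce: vy ← 0.52·14.821 = 7.707
Arc 2: start y=0.000, vy=7.707 → t=1.571, apex=3.027, x_land=45.719, impact vy=-7.707
  bounce: vy ← 0.52·7.707 = 4.008
Arc 3: start y=0.000, vy=4.008 → t=0.817, apex=0.819, x_land=55.148, impact vy=-4.008
  bounce: vy ← 0.52·4.008 = 2.084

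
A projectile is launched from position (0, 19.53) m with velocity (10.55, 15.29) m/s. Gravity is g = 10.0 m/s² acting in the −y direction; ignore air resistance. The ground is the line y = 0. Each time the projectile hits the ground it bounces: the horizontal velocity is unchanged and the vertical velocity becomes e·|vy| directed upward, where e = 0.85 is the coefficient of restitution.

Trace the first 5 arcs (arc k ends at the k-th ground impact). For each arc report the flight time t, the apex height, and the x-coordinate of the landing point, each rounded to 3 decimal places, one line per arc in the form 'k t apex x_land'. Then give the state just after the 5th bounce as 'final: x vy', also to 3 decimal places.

1 4.028 31.219 42.493
2 4.248 22.556 87.308
3 3.611 16.297 125.401
4 3.069 11.774 157.781
5 2.609 8.507 185.303
final: 185.303 11.087

Arc 1: start y=19.530, vy=15.290 → t=4.028, apex=31.219, x_land=42.493, impact vy=-24.988
  bounce: vy ← 0.85·24.988 = 21.240
Arc 2: start y=0.000, vy=21.240 → t=4.248, apex=22.556, x_land=87.308, impact vy=-21.240
  bounce: vy ← 0.85·21.240 = 18.054
Arc 3: start y=0.000, vy=18.054 → t=3.611, apex=16.297, x_land=125.401, impact vy=-18.054
  bounce: vy ← 0.85·18.054 = 15.346
Arc 4: start y=0.000, vy=15.346 → t=3.069, apex=11.774, x_land=157.781, impact vy=-15.346
  bounce: vy ← 0.85·15.346 = 13.044
Arc 5: start y=0.000, vy=13.044 → t=2.609, apex=8.507, x_land=185.303, impact vy=-13.044
  bounce: vy ← 0.85·13.044 = 11.087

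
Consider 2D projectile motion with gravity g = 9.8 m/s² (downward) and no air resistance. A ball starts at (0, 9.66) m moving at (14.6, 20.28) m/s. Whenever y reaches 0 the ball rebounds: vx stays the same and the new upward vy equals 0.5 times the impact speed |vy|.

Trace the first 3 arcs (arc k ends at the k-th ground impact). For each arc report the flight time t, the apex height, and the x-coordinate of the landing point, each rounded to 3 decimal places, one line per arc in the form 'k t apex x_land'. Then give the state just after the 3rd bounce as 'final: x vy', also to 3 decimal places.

Arc 1: start y=9.660, vy=20.280 → t=4.570, apex=30.644, x_land=66.724, impact vy=-24.507
  bounce: vy ← 0.5·24.507 = 12.254
Arc 2: start y=0.000, vy=12.254 → t=2.501, apex=7.661, x_land=103.235, impact vy=-12.254
  bounce: vy ← 0.5·12.254 = 6.127
Arc 3: start y=0.000, vy=6.127 → t=1.250, apex=1.915, x_land=121.491, impact vy=-6.127
  bounce: vy ← 0.5·6.127 = 3.063

1 4.570 30.644 66.724
2 2.501 7.661 103.235
3 1.250 1.915 121.491
final: 121.491 3.063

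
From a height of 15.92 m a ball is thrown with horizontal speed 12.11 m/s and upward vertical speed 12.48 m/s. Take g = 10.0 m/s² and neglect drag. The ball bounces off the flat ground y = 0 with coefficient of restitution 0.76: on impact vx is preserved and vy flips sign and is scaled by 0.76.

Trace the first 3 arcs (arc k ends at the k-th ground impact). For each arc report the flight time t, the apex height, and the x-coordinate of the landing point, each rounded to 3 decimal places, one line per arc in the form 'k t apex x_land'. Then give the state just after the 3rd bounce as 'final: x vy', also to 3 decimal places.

Arc 1: start y=15.920, vy=12.480 → t=3.425, apex=23.708, x_land=41.483, impact vy=-21.775
  bounce: vy ← 0.76·21.775 = 16.549
Arc 2: start y=0.000, vy=16.549 → t=3.310, apex=13.693, x_land=81.564, impact vy=-16.549
  bounce: vy ← 0.76·16.549 = 12.577
Arc 3: start y=0.000, vy=12.577 → t=2.515, apex=7.909, x_land=112.027, impact vy=-12.577
  bounce: vy ← 0.76·12.577 = 9.559

1 3.425 23.708 41.483
2 3.310 13.693 81.564
3 2.515 7.909 112.027
final: 112.027 9.559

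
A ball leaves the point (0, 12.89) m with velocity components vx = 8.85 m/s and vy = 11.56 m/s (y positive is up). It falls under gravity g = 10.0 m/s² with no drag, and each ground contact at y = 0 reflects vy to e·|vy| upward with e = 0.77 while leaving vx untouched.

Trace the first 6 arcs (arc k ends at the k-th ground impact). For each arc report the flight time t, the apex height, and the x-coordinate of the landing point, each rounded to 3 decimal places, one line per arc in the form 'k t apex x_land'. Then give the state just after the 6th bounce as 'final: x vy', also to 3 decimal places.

1 3.134 19.572 27.740
2 3.047 11.604 54.705
3 2.346 6.880 75.467
4 1.806 4.079 91.455
5 1.391 2.419 103.765
6 1.071 1.434 113.244
final: 113.244 4.124

Arc 1: start y=12.890, vy=11.560 → t=3.134, apex=19.572, x_land=27.740, impact vy=-19.785
  bounce: vy ← 0.77·19.785 = 15.234
Arc 2: start y=0.000, vy=15.234 → t=3.047, apex=11.604, x_land=54.705, impact vy=-15.234
  bounce: vy ← 0.77·15.234 = 11.730
Arc 3: start y=0.000, vy=11.730 → t=2.346, apex=6.880, x_land=75.467, impact vy=-11.730
  bounce: vy ← 0.77·11.730 = 9.032
Arc 4: start y=0.000, vy=9.032 → t=1.806, apex=4.079, x_land=91.455, impact vy=-9.032
  bounce: vy ← 0.77·9.032 = 6.955
Arc 5: start y=0.000, vy=6.955 → t=1.391, apex=2.419, x_land=103.765, impact vy=-6.955
  bounce: vy ← 0.77·6.955 = 5.355
Arc 6: start y=0.000, vy=5.355 → t=1.071, apex=1.434, x_land=113.244, impact vy=-5.355
  bounce: vy ← 0.77·5.355 = 4.124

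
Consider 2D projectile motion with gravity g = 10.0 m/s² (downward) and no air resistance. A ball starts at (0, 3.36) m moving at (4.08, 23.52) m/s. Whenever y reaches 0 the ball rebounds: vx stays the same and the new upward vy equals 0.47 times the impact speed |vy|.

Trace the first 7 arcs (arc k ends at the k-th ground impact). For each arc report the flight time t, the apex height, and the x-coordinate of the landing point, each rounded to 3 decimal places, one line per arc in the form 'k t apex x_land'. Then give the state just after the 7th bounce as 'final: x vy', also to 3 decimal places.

Arc 1: start y=3.360, vy=23.520 → t=4.843, apex=31.020, x_land=19.758, impact vy=-24.908
  bounce: vy ← 0.47·24.908 = 11.707
Arc 2: start y=0.000, vy=11.707 → t=2.341, apex=6.852, x_land=29.311, impact vy=-11.707
  bounce: vy ← 0.47·11.707 = 5.502
Arc 3: start y=0.000, vy=5.502 → t=1.100, apex=1.514, x_land=33.801, impact vy=-5.502
  bounce: vy ← 0.47·5.502 = 2.586
Arc 4: start y=0.000, vy=2.586 → t=0.517, apex=0.334, x_land=35.911, impact vy=-2.586
  bounce: vy ← 0.47·2.586 = 1.215
Arc 5: start y=0.000, vy=1.215 → t=0.243, apex=0.074, x_land=36.903, impact vy=-1.215
  bounce: vy ← 0.47·1.215 = 0.571
Arc 6: start y=0.000, vy=0.571 → t=0.114, apex=0.016, x_land=37.369, impact vy=-0.571
  bounce: vy ← 0.47·0.571 = 0.268
Arc 7: start y=0.000, vy=0.268 → t=0.054, apex=0.004, x_land=37.588, impact vy=-0.268
  bounce: vy ← 0.47·0.268 = 0.126

1 4.843 31.020 19.758
2 2.341 6.852 29.311
3 1.100 1.514 33.801
4 0.517 0.334 35.911
5 0.243 0.074 36.903
6 0.114 0.016 37.369
7 0.054 0.004 37.588
final: 37.588 0.126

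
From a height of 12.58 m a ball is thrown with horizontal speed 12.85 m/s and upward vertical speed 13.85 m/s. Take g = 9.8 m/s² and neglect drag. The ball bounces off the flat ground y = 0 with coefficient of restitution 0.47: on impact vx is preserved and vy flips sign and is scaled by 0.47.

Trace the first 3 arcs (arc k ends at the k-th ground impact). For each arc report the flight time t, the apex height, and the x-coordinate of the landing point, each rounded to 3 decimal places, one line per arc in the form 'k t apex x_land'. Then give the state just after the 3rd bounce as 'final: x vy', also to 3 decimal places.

Arc 1: start y=12.580, vy=13.850 → t=3.550, apex=22.367, x_land=45.615, impact vy=-20.938
  bounce: vy ← 0.47·20.938 = 9.841
Arc 2: start y=0.000, vy=9.841 → t=2.008, apex=4.941, x_land=71.421, impact vy=-9.841
  bounce: vy ← 0.47·9.841 = 4.625
Arc 3: start y=0.000, vy=4.625 → t=0.944, apex=1.091, x_land=83.551, impact vy=-4.625
  bounce: vy ← 0.47·4.625 = 2.174

1 3.550 22.367 45.615
2 2.008 4.941 71.421
3 0.944 1.091 83.551
final: 83.551 2.174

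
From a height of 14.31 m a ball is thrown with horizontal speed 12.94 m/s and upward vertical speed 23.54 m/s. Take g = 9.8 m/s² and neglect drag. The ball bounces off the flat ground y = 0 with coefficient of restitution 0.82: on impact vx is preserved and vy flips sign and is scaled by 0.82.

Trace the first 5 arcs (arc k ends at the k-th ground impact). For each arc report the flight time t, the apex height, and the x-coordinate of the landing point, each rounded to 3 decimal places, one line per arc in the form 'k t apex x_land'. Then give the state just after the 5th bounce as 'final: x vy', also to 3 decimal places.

Arc 1: start y=14.310, vy=23.540 → t=5.350, apex=42.582, x_land=69.228, impact vy=-28.890
  bounce: vy ← 0.82·28.890 = 23.689
Arc 2: start y=0.000, vy=23.689 → t=4.835, apex=28.632, x_land=131.788, impact vy=-23.689
  bounce: vy ← 0.82·23.689 = 19.425
Arc 3: start y=0.000, vy=19.425 → t=3.964, apex=19.252, x_land=183.087, impact vy=-19.425
  bounce: vy ← 0.82·19.425 = 15.929
Arc 4: start y=0.000, vy=15.929 → t=3.251, apex=12.945, x_land=225.152, impact vy=-15.929
  bounce: vy ← 0.82·15.929 = 13.062
Arc 5: start y=0.000, vy=13.062 → t=2.666, apex=8.704, x_land=259.645, impact vy=-13.062
  bounce: vy ← 0.82·13.062 = 10.711

1 5.350 42.582 69.228
2 4.835 28.632 131.788
3 3.964 19.252 183.087
4 3.251 12.945 225.152
5 2.666 8.704 259.645
final: 259.645 10.711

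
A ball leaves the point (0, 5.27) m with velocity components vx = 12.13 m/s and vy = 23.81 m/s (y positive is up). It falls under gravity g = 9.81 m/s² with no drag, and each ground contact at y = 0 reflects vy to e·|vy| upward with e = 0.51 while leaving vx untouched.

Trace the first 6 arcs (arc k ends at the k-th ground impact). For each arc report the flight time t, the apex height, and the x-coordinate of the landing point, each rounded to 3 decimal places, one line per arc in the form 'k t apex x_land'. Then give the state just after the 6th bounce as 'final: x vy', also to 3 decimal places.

1 5.066 34.165 61.454
2 2.692 8.886 94.108
3 1.373 2.311 110.761
4 0.700 0.601 119.254
5 0.357 0.156 123.586
6 0.182 0.041 125.795
final: 125.795 0.456

Arc 1: start y=5.270, vy=23.810 → t=5.066, apex=34.165, x_land=61.454, impact vy=-25.890
  bounce: vy ← 0.51·25.890 = 13.204
Arc 2: start y=0.000, vy=13.204 → t=2.692, apex=8.886, x_land=94.108, impact vy=-13.204
  bounce: vy ← 0.51·13.204 = 6.734
Arc 3: start y=0.000, vy=6.734 → t=1.373, apex=2.311, x_land=110.761, impact vy=-6.734
  bounce: vy ← 0.51·6.734 = 3.434
Arc 4: start y=0.000, vy=3.434 → t=0.700, apex=0.601, x_land=119.254, impact vy=-3.434
  bounce: vy ← 0.51·3.434 = 1.752
Arc 5: start y=0.000, vy=1.752 → t=0.357, apex=0.156, x_land=123.586, impact vy=-1.752
  bounce: vy ← 0.51·1.752 = 0.893
Arc 6: start y=0.000, vy=0.893 → t=0.182, apex=0.041, x_land=125.795, impact vy=-0.893
  bounce: vy ← 0.51·0.893 = 0.456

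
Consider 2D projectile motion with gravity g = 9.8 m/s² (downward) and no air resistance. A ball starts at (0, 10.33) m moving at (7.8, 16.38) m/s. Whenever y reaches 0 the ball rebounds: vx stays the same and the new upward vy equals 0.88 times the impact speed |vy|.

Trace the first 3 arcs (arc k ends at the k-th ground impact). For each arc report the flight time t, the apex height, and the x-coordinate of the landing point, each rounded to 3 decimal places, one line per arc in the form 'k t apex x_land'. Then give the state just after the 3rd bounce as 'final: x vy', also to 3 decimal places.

1 3.885 24.019 30.306
2 3.897 18.600 60.700
3 3.429 14.404 87.447
final: 87.447 14.786

Arc 1: start y=10.330, vy=16.380 → t=3.885, apex=24.019, x_land=30.306, impact vy=-21.697
  bounce: vy ← 0.88·21.697 = 19.094
Arc 2: start y=0.000, vy=19.094 → t=3.897, apex=18.600, x_land=60.700, impact vy=-19.094
  bounce: vy ← 0.88·19.094 = 16.802
Arc 3: start y=0.000, vy=16.802 → t=3.429, apex=14.404, x_land=87.447, impact vy=-16.802
  bounce: vy ← 0.88·16.802 = 14.786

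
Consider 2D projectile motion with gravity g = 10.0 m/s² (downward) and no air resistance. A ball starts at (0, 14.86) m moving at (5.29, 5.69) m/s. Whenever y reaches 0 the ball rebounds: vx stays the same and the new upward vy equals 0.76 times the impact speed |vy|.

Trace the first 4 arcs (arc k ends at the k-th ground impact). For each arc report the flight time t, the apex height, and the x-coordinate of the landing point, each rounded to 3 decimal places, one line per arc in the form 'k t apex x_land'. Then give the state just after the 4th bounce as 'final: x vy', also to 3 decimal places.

1 2.384 16.479 12.614
2 2.759 9.518 27.211
3 2.097 5.498 38.305
4 1.594 3.175 46.737
final: 46.737 6.057

Arc 1: start y=14.860, vy=5.690 → t=2.384, apex=16.479, x_land=12.614, impact vy=-18.154
  bounce: vy ← 0.76·18.154 = 13.797
Arc 2: start y=0.000, vy=13.797 → t=2.759, apex=9.518, x_land=27.211, impact vy=-13.797
  bounce: vy ← 0.76·13.797 = 10.486
Arc 3: start y=0.000, vy=10.486 → t=2.097, apex=5.498, x_land=38.305, impact vy=-10.486
  bounce: vy ← 0.76·10.486 = 7.969
Arc 4: start y=0.000, vy=7.969 → t=1.594, apex=3.175, x_land=46.737, impact vy=-7.969
  bounce: vy ← 0.76·7.969 = 6.057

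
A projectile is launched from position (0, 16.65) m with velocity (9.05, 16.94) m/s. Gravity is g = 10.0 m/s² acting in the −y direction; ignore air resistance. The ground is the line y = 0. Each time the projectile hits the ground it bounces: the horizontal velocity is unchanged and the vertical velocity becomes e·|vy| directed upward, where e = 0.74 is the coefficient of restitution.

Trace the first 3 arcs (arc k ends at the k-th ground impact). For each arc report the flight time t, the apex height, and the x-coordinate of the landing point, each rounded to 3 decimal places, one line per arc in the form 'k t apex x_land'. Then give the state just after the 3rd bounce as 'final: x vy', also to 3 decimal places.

Arc 1: start y=16.650, vy=16.940 → t=4.184, apex=30.998, x_land=37.864, impact vy=-24.899
  bounce: vy ← 0.74·24.899 = 18.425
Arc 2: start y=0.000, vy=18.425 → t=3.685, apex=16.975, x_land=71.214, impact vy=-18.425
  bounce: vy ← 0.74·18.425 = 13.635
Arc 3: start y=0.000, vy=13.635 → t=2.727, apex=9.295, x_land=95.893, impact vy=-13.635
  bounce: vy ← 0.74·13.635 = 10.090

1 4.184 30.998 37.864
2 3.685 16.975 71.214
3 2.727 9.295 95.893
final: 95.893 10.090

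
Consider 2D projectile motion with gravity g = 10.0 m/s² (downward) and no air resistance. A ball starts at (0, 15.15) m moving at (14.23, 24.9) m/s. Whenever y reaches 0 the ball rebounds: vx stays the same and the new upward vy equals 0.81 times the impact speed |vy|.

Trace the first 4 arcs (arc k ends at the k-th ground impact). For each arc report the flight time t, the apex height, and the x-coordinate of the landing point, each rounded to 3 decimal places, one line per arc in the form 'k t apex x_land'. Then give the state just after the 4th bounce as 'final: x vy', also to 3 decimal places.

Arc 1: start y=15.150, vy=24.900 → t=5.528, apex=46.150, x_land=78.665, impact vy=-30.381
  bounce: vy ← 0.81·30.381 = 24.609
Arc 2: start y=0.000, vy=24.609 → t=4.922, apex=30.279, x_land=148.701, impact vy=-24.609
  bounce: vy ← 0.81·24.609 = 19.933
Arc 3: start y=0.000, vy=19.933 → t=3.987, apex=19.866, x_land=205.431, impact vy=-19.933
  bounce: vy ← 0.81·19.933 = 16.146
Arc 4: start y=0.000, vy=16.146 → t=3.229, apex=13.034, x_land=251.381, impact vy=-16.146
  bounce: vy ← 0.81·16.146 = 13.078

1 5.528 46.150 78.665
2 4.922 30.279 148.701
3 3.987 19.866 205.431
4 3.229 13.034 251.381
final: 251.381 13.078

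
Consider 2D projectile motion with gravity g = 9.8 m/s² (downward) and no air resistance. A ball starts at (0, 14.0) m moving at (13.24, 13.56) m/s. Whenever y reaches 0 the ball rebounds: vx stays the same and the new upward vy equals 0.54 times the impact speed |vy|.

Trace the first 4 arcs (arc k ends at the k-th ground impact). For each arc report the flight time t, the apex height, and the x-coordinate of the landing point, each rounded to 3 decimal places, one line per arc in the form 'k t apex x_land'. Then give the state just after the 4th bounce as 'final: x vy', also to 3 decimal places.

1 3.568 23.381 47.242
2 2.359 6.818 78.477
3 1.274 1.988 95.344
4 0.688 0.580 104.452
final: 104.452 1.820

Arc 1: start y=14.000, vy=13.560 → t=3.568, apex=23.381, x_land=47.242, impact vy=-21.407
  bounce: vy ← 0.54·21.407 = 11.560
Arc 2: start y=0.000, vy=11.560 → t=2.359, apex=6.818, x_land=78.477, impact vy=-11.560
  bounce: vy ← 0.54·11.560 = 6.242
Arc 3: start y=0.000, vy=6.242 → t=1.274, apex=1.988, x_land=95.344, impact vy=-6.242
  bounce: vy ← 0.54·6.242 = 3.371
Arc 4: start y=0.000, vy=3.371 → t=0.688, apex=0.580, x_land=104.452, impact vy=-3.371
  bounce: vy ← 0.54·3.371 = 1.820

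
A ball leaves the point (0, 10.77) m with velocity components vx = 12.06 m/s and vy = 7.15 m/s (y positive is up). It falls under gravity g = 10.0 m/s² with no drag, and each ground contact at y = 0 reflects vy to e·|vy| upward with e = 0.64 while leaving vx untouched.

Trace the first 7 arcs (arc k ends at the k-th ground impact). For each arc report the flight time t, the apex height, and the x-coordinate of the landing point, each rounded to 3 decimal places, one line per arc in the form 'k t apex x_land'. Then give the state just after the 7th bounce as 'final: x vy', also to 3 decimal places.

Arc 1: start y=10.770, vy=7.150 → t=2.348, apex=13.326, x_land=28.311, impact vy=-16.326
  bounce: vy ← 0.64·16.326 = 10.448
Arc 2: start y=0.000, vy=10.448 → t=2.090, apex=5.458, x_land=53.513, impact vy=-10.448
  bounce: vy ← 0.64·10.448 = 6.687
Arc 3: start y=0.000, vy=6.687 → t=1.337, apex=2.236, x_land=69.642, impact vy=-6.687
  bounce: vy ← 0.64·6.687 = 4.280
Arc 4: start y=0.000, vy=4.280 → t=0.856, apex=0.916, x_land=79.964, impact vy=-4.280
  bounce: vy ← 0.64·4.280 = 2.739
Arc 5: start y=0.000, vy=2.739 → t=0.548, apex=0.375, x_land=86.571, impact vy=-2.739
  bounce: vy ← 0.64·2.739 = 1.753
Arc 6: start y=0.000, vy=1.753 → t=0.351, apex=0.154, x_land=90.799, impact vy=-1.753
  bounce: vy ← 0.64·1.753 = 1.122
Arc 7: start y=0.000, vy=1.122 → t=0.224, apex=0.063, x_land=93.505, impact vy=-1.122
  bounce: vy ← 0.64·1.122 = 0.718

1 2.348 13.326 28.311
2 2.090 5.458 53.513
3 1.337 2.236 69.642
4 0.856 0.916 79.964
5 0.548 0.375 86.571
6 0.351 0.154 90.799
7 0.224 0.063 93.505
final: 93.505 0.718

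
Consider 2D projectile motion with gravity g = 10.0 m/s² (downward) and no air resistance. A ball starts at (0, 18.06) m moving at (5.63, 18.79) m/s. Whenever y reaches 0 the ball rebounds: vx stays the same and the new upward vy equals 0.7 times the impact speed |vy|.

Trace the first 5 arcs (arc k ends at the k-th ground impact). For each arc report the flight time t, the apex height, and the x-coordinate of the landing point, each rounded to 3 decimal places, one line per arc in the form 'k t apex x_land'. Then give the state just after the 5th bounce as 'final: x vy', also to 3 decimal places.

Arc 1: start y=18.060, vy=18.790 → t=4.552, apex=35.713, x_land=25.625, impact vy=-26.726
  bounce: vy ← 0.7·26.726 = 18.708
Arc 2: start y=0.000, vy=18.708 → t=3.742, apex=17.499, x_land=46.691, impact vy=-18.708
  bounce: vy ← 0.7·18.708 = 13.096
Arc 3: start y=0.000, vy=13.096 → t=2.619, apex=8.575, x_land=61.436, impact vy=-13.096
  bounce: vy ← 0.7·13.096 = 9.167
Arc 4: start y=0.000, vy=9.167 → t=1.833, apex=4.202, x_land=71.758, impact vy=-9.167
  bounce: vy ← 0.7·9.167 = 6.417
Arc 5: start y=0.000, vy=6.417 → t=1.283, apex=2.059, x_land=78.984, impact vy=-6.417
  bounce: vy ← 0.7·6.417 = 4.492

1 4.552 35.713 25.625
2 3.742 17.499 46.691
3 2.619 8.575 61.436
4 1.833 4.202 71.758
5 1.283 2.059 78.984
final: 78.984 4.492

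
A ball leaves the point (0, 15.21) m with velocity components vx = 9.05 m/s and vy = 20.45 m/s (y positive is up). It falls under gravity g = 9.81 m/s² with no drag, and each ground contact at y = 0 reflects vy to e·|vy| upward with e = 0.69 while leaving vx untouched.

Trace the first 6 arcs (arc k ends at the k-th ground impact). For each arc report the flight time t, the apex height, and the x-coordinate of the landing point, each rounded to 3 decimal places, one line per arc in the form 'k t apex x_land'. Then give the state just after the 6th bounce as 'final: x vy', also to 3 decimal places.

1 4.813 36.525 43.562
2 3.766 17.390 77.642
3 2.598 8.279 101.157
4 1.793 3.942 117.383
5 1.237 1.877 128.579
6 0.854 0.893 136.304
final: 136.304 2.889

Arc 1: start y=15.210, vy=20.450 → t=4.813, apex=36.525, x_land=43.562, impact vy=-26.770
  bounce: vy ← 0.69·26.770 = 18.471
Arc 2: start y=0.000, vy=18.471 → t=3.766, apex=17.390, x_land=77.642, impact vy=-18.471
  bounce: vy ← 0.69·18.471 = 12.745
Arc 3: start y=0.000, vy=12.745 → t=2.598, apex=8.279, x_land=101.157, impact vy=-12.745
  bounce: vy ← 0.69·12.745 = 8.794
Arc 4: start y=0.000, vy=8.794 → t=1.793, apex=3.942, x_land=117.383, impact vy=-8.794
  bounce: vy ← 0.69·8.794 = 6.068
Arc 5: start y=0.000, vy=6.068 → t=1.237, apex=1.877, x_land=128.579, impact vy=-6.068
  bounce: vy ← 0.69·6.068 = 4.187
Arc 6: start y=0.000, vy=4.187 → t=0.854, apex=0.893, x_land=136.304, impact vy=-4.187
  bounce: vy ← 0.69·4.187 = 2.889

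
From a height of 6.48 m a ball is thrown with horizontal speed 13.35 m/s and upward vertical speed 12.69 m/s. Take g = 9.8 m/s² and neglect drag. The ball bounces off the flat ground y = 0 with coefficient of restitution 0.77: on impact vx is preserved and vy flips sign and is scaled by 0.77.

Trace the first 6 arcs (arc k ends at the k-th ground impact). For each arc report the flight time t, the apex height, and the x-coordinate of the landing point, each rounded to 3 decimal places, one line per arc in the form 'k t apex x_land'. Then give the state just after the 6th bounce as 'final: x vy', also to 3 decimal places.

Arc 1: start y=6.480, vy=12.690 → t=3.027, apex=14.696, x_land=40.407, impact vy=-16.972
  bounce: vy ← 0.77·16.972 = 13.068
Arc 2: start y=0.000, vy=13.068 → t=2.667, apex=8.713, x_land=76.011, impact vy=-13.068
  bounce: vy ← 0.77·13.068 = 10.063
Arc 3: start y=0.000, vy=10.063 → t=2.054, apex=5.166, x_land=103.427, impact vy=-10.063
  bounce: vy ← 0.77·10.063 = 7.748
Arc 4: start y=0.000, vy=7.748 → t=1.581, apex=3.063, x_land=124.537, impact vy=-7.748
  bounce: vy ← 0.77·7.748 = 5.966
Arc 5: start y=0.000, vy=5.966 → t=1.218, apex=1.816, x_land=140.791, impact vy=-5.966
  bounce: vy ← 0.77·5.966 = 4.594
Arc 6: start y=0.000, vy=4.594 → t=0.938, apex=1.077, x_land=153.307, impact vy=-4.594
  bounce: vy ← 0.77·4.594 = 3.537

1 3.027 14.696 40.407
2 2.667 8.713 76.011
3 2.054 5.166 103.427
4 1.581 3.063 124.537
5 1.218 1.816 140.791
6 0.938 1.077 153.307
final: 153.307 3.537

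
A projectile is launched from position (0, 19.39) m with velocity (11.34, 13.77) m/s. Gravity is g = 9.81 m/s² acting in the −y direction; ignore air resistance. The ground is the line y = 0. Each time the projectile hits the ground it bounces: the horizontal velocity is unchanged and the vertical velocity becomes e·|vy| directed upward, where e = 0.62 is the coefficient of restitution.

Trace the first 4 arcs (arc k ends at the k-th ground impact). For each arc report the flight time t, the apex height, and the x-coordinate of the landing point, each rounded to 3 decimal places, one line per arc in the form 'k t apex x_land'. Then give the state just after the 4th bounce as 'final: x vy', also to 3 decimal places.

1 3.837 29.054 43.517
2 3.018 11.168 77.740
3 1.871 4.293 98.958
4 1.160 1.650 112.114
final: 112.114 3.528

Arc 1: start y=19.390, vy=13.770 → t=3.837, apex=29.054, x_land=43.517, impact vy=-23.876
  bounce: vy ← 0.62·23.876 = 14.803
Arc 2: start y=0.000, vy=14.803 → t=3.018, apex=11.168, x_land=77.740, impact vy=-14.803
  bounce: vy ← 0.62·14.803 = 9.178
Arc 3: start y=0.000, vy=9.178 → t=1.871, apex=4.293, x_land=98.958, impact vy=-9.178
  bounce: vy ← 0.62·9.178 = 5.690
Arc 4: start y=0.000, vy=5.690 → t=1.160, apex=1.650, x_land=112.114, impact vy=-5.690
  bounce: vy ← 0.62·5.690 = 3.528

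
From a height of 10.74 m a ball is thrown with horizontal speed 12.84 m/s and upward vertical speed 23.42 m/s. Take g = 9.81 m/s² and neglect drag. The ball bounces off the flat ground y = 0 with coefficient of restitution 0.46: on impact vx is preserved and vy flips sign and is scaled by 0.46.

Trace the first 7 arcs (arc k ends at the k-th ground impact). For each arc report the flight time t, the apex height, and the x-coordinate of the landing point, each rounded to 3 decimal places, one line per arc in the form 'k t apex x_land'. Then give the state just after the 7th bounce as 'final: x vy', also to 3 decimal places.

Arc 1: start y=10.740, vy=23.420 → t=5.196, apex=38.696, x_land=66.718, impact vy=-27.554
  bounce: vy ← 0.46·27.554 = 12.675
Arc 2: start y=0.000, vy=12.675 → t=2.584, apex=8.188, x_land=99.897, impact vy=-12.675
  bounce: vy ← 0.46·12.675 = 5.830
Arc 3: start y=0.000, vy=5.830 → t=1.189, apex=1.733, x_land=115.160, impact vy=-5.830
  bounce: vy ← 0.46·5.830 = 2.682
Arc 4: start y=0.000, vy=2.682 → t=0.547, apex=0.367, x_land=122.180, impact vy=-2.682
  bounce: vy ← 0.46·2.682 = 1.234
Arc 5: start y=0.000, vy=1.234 → t=0.252, apex=0.078, x_land=125.410, impact vy=-1.234
  bounce: vy ← 0.46·1.234 = 0.568
Arc 6: start y=0.000, vy=0.568 → t=0.116, apex=0.016, x_land=126.896, impact vy=-0.568
  bounce: vy ← 0.46·0.568 = 0.261
Arc 7: start y=0.000, vy=0.261 → t=0.053, apex=0.003, x_land=127.579, impact vy=-0.261
  bounce: vy ← 0.46·0.261 = 0.120

1 5.196 38.696 66.718
2 2.584 8.188 99.897
3 1.189 1.733 115.160
4 0.547 0.367 122.180
5 0.252 0.078 125.410
6 0.116 0.016 126.896
7 0.053 0.003 127.579
final: 127.579 0.120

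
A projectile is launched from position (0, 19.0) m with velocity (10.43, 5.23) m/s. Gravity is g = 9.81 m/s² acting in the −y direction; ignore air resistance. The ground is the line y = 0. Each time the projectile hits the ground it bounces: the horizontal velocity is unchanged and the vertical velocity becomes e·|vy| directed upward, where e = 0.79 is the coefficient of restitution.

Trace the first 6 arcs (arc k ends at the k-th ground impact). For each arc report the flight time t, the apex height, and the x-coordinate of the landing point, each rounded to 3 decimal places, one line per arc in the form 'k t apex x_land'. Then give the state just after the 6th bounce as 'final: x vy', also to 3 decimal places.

Arc 1: start y=19.000, vy=5.230 → t=2.572, apex=20.394, x_land=26.828, impact vy=-20.003
  bounce: vy ← 0.79·20.003 = 15.803
Arc 2: start y=0.000, vy=15.803 → t=3.222, apex=12.728, x_land=60.431, impact vy=-15.803
  bounce: vy ← 0.79·15.803 = 12.484
Arc 3: start y=0.000, vy=12.484 → t=2.545, apex=7.944, x_land=86.977, impact vy=-12.484
  bounce: vy ← 0.79·12.484 = 9.862
Arc 4: start y=0.000, vy=9.862 → t=2.011, apex=4.958, x_land=107.948, impact vy=-9.862
  bounce: vy ← 0.79·9.862 = 7.791
Arc 5: start y=0.000, vy=7.791 → t=1.588, apex=3.094, x_land=124.516, impact vy=-7.791
  bounce: vy ← 0.79·7.791 = 6.155
Arc 6: start y=0.000, vy=6.155 → t=1.255, apex=1.931, x_land=137.604, impact vy=-6.155
  bounce: vy ← 0.79·6.155 = 4.863

1 2.572 20.394 26.828
2 3.222 12.728 60.431
3 2.545 7.944 86.977
4 2.011 4.958 107.948
5 1.588 3.094 124.516
6 1.255 1.931 137.604
final: 137.604 4.863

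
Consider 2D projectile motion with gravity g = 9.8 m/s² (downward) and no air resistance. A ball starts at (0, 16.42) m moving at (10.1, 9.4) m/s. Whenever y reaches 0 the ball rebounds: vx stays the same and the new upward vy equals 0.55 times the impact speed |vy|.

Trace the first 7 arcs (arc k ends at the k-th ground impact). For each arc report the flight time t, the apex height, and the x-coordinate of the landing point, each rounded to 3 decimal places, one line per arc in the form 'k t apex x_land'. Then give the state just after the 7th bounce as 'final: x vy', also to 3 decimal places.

1 3.026 20.928 30.561
2 2.273 6.331 53.521
3 1.250 1.915 66.150
4 0.688 0.579 73.095
5 0.378 0.175 76.915
6 0.208 0.053 79.016
7 0.114 0.016 80.172
final: 80.172 0.308

Arc 1: start y=16.420, vy=9.400 → t=3.026, apex=20.928, x_land=30.561, impact vy=-20.253
  bounce: vy ← 0.55·20.253 = 11.139
Arc 2: start y=0.000, vy=11.139 → t=2.273, apex=6.331, x_land=53.521, impact vy=-11.139
  bounce: vy ← 0.55·11.139 = 6.127
Arc 3: start y=0.000, vy=6.127 → t=1.250, apex=1.915, x_land=66.150, impact vy=-6.127
  bounce: vy ← 0.55·6.127 = 3.370
Arc 4: start y=0.000, vy=3.370 → t=0.688, apex=0.579, x_land=73.095, impact vy=-3.370
  bounce: vy ← 0.55·3.370 = 1.853
Arc 5: start y=0.000, vy=1.853 → t=0.378, apex=0.175, x_land=76.915, impact vy=-1.853
  bounce: vy ← 0.55·1.853 = 1.019
Arc 6: start y=0.000, vy=1.019 → t=0.208, apex=0.053, x_land=79.016, impact vy=-1.019
  bounce: vy ← 0.55·1.019 = 0.561
Arc 7: start y=0.000, vy=0.561 → t=0.114, apex=0.016, x_land=80.172, impact vy=-0.561
  bounce: vy ← 0.55·0.561 = 0.308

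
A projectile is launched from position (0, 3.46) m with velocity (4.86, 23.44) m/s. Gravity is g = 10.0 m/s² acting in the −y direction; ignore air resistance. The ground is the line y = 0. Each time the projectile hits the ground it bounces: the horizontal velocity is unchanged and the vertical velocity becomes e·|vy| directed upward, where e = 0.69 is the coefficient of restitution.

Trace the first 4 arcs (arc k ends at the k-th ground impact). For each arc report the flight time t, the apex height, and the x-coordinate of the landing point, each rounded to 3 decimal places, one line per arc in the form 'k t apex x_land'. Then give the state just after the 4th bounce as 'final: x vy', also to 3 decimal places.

Arc 1: start y=3.460, vy=23.440 → t=4.831, apex=30.932, x_land=23.480, impact vy=-24.872
  bounce: vy ← 0.69·24.872 = 17.162
Arc 2: start y=0.000, vy=17.162 → t=3.432, apex=14.727, x_land=40.161, impact vy=-17.162
  bounce: vy ← 0.69·17.162 = 11.842
Arc 3: start y=0.000, vy=11.842 → t=2.368, apex=7.011, x_land=51.671, impact vy=-11.842
  bounce: vy ← 0.69·11.842 = 8.171
Arc 4: start y=0.000, vy=8.171 → t=1.634, apex=3.338, x_land=59.613, impact vy=-8.171
  bounce: vy ← 0.69·8.171 = 5.638

1 4.831 30.932 23.480
2 3.432 14.727 40.161
3 2.368 7.011 51.671
4 1.634 3.338 59.613
final: 59.613 5.638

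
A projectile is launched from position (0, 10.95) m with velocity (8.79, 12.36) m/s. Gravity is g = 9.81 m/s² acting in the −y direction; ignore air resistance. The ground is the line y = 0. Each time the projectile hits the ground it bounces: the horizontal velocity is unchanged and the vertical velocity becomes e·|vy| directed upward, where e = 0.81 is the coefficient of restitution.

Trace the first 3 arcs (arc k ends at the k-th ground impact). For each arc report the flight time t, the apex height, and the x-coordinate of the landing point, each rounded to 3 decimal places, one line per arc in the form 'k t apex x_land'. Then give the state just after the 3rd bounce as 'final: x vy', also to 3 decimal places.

1 3.214 18.736 28.254
2 3.166 12.293 56.085
3 2.565 8.065 78.628
final: 78.628 10.189

Arc 1: start y=10.950, vy=12.360 → t=3.214, apex=18.736, x_land=28.254, impact vy=-19.173
  bounce: vy ← 0.81·19.173 = 15.530
Arc 2: start y=0.000, vy=15.530 → t=3.166, apex=12.293, x_land=56.085, impact vy=-15.530
  bounce: vy ← 0.81·15.530 = 12.579
Arc 3: start y=0.000, vy=12.579 → t=2.565, apex=8.065, x_land=78.628, impact vy=-12.579
  bounce: vy ← 0.81·12.579 = 10.189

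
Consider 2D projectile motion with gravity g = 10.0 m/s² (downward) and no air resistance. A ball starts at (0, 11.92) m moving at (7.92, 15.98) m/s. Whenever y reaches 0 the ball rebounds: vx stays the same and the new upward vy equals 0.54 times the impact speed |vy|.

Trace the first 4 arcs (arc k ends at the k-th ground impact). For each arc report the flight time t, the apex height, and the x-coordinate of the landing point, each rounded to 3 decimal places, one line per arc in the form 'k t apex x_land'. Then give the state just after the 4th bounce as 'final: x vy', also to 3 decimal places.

1 3.820 24.688 30.255
2 2.400 7.199 49.262
3 1.296 2.099 59.525
4 0.700 0.612 65.068
final: 65.068 1.889

Arc 1: start y=11.920, vy=15.980 → t=3.820, apex=24.688, x_land=30.255, impact vy=-22.221
  bounce: vy ← 0.54·22.221 = 11.999
Arc 2: start y=0.000, vy=11.999 → t=2.400, apex=7.199, x_land=49.262, impact vy=-11.999
  bounce: vy ← 0.54·11.999 = 6.480
Arc 3: start y=0.000, vy=6.480 → t=1.296, apex=2.099, x_land=59.525, impact vy=-6.480
  bounce: vy ← 0.54·6.480 = 3.499
Arc 4: start y=0.000, vy=3.499 → t=0.700, apex=0.612, x_land=65.068, impact vy=-3.499
  bounce: vy ← 0.54·3.499 = 1.889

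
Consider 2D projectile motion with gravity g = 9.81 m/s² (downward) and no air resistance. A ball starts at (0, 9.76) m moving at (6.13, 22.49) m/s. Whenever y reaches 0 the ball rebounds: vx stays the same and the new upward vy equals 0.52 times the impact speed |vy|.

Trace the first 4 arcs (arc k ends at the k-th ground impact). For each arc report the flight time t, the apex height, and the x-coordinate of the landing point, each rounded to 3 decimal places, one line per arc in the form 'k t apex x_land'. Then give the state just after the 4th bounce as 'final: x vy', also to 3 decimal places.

1 4.984 35.540 30.554
2 2.799 9.610 47.715
3 1.456 2.599 56.638
4 0.757 0.703 61.278
final: 61.278 1.931

Arc 1: start y=9.760, vy=22.490 → t=4.984, apex=35.540, x_land=30.554, impact vy=-26.406
  bounce: vy ← 0.52·26.406 = 13.731
Arc 2: start y=0.000, vy=13.731 → t=2.799, apex=9.610, x_land=47.715, impact vy=-13.731
  bounce: vy ← 0.52·13.731 = 7.140
Arc 3: start y=0.000, vy=7.140 → t=1.456, apex=2.599, x_land=56.638, impact vy=-7.140
  bounce: vy ← 0.52·7.140 = 3.713
Arc 4: start y=0.000, vy=3.713 → t=0.757, apex=0.703, x_land=61.278, impact vy=-3.713
  bounce: vy ← 0.52·3.713 = 1.931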